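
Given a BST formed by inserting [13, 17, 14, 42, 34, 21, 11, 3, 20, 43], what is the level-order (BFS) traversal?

Tree insertion order: [13, 17, 14, 42, 34, 21, 11, 3, 20, 43]
Tree (level-order array): [13, 11, 17, 3, None, 14, 42, None, None, None, None, 34, 43, 21, None, None, None, 20]
BFS from the root, enqueuing left then right child of each popped node:
  queue [13] -> pop 13, enqueue [11, 17], visited so far: [13]
  queue [11, 17] -> pop 11, enqueue [3], visited so far: [13, 11]
  queue [17, 3] -> pop 17, enqueue [14, 42], visited so far: [13, 11, 17]
  queue [3, 14, 42] -> pop 3, enqueue [none], visited so far: [13, 11, 17, 3]
  queue [14, 42] -> pop 14, enqueue [none], visited so far: [13, 11, 17, 3, 14]
  queue [42] -> pop 42, enqueue [34, 43], visited so far: [13, 11, 17, 3, 14, 42]
  queue [34, 43] -> pop 34, enqueue [21], visited so far: [13, 11, 17, 3, 14, 42, 34]
  queue [43, 21] -> pop 43, enqueue [none], visited so far: [13, 11, 17, 3, 14, 42, 34, 43]
  queue [21] -> pop 21, enqueue [20], visited so far: [13, 11, 17, 3, 14, 42, 34, 43, 21]
  queue [20] -> pop 20, enqueue [none], visited so far: [13, 11, 17, 3, 14, 42, 34, 43, 21, 20]
Result: [13, 11, 17, 3, 14, 42, 34, 43, 21, 20]


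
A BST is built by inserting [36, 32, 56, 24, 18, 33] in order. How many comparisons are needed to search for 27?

Search path for 27: 36 -> 32 -> 24
Found: False
Comparisons: 3


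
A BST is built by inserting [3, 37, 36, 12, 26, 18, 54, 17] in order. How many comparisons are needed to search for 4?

Search path for 4: 3 -> 37 -> 36 -> 12
Found: False
Comparisons: 4


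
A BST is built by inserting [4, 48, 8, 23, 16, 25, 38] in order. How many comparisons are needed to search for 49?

Search path for 49: 4 -> 48
Found: False
Comparisons: 2


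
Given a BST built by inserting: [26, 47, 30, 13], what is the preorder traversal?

Tree insertion order: [26, 47, 30, 13]
Tree (level-order array): [26, 13, 47, None, None, 30]
Preorder traversal: [26, 13, 47, 30]


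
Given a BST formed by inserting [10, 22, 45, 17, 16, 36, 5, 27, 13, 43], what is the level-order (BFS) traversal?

Tree insertion order: [10, 22, 45, 17, 16, 36, 5, 27, 13, 43]
Tree (level-order array): [10, 5, 22, None, None, 17, 45, 16, None, 36, None, 13, None, 27, 43]
BFS from the root, enqueuing left then right child of each popped node:
  queue [10] -> pop 10, enqueue [5, 22], visited so far: [10]
  queue [5, 22] -> pop 5, enqueue [none], visited so far: [10, 5]
  queue [22] -> pop 22, enqueue [17, 45], visited so far: [10, 5, 22]
  queue [17, 45] -> pop 17, enqueue [16], visited so far: [10, 5, 22, 17]
  queue [45, 16] -> pop 45, enqueue [36], visited so far: [10, 5, 22, 17, 45]
  queue [16, 36] -> pop 16, enqueue [13], visited so far: [10, 5, 22, 17, 45, 16]
  queue [36, 13] -> pop 36, enqueue [27, 43], visited so far: [10, 5, 22, 17, 45, 16, 36]
  queue [13, 27, 43] -> pop 13, enqueue [none], visited so far: [10, 5, 22, 17, 45, 16, 36, 13]
  queue [27, 43] -> pop 27, enqueue [none], visited so far: [10, 5, 22, 17, 45, 16, 36, 13, 27]
  queue [43] -> pop 43, enqueue [none], visited so far: [10, 5, 22, 17, 45, 16, 36, 13, 27, 43]
Result: [10, 5, 22, 17, 45, 16, 36, 13, 27, 43]


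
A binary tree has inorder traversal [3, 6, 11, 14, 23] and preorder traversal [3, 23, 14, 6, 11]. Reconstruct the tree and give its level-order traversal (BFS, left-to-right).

Inorder:  [3, 6, 11, 14, 23]
Preorder: [3, 23, 14, 6, 11]
Algorithm: preorder visits root first, so consume preorder in order;
for each root, split the current inorder slice at that value into
left-subtree inorder and right-subtree inorder, then recurse.
Recursive splits:
  root=3; inorder splits into left=[], right=[6, 11, 14, 23]
  root=23; inorder splits into left=[6, 11, 14], right=[]
  root=14; inorder splits into left=[6, 11], right=[]
  root=6; inorder splits into left=[], right=[11]
  root=11; inorder splits into left=[], right=[]
Reconstructed level-order: [3, 23, 14, 6, 11]


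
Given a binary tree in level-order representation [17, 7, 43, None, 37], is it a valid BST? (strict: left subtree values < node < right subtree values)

Level-order array: [17, 7, 43, None, 37]
Validate using subtree bounds (lo, hi): at each node, require lo < value < hi,
then recurse left with hi=value and right with lo=value.
Preorder trace (stopping at first violation):
  at node 17 with bounds (-inf, +inf): OK
  at node 7 with bounds (-inf, 17): OK
  at node 37 with bounds (7, 17): VIOLATION
Node 37 violates its bound: not (7 < 37 < 17).
Result: Not a valid BST


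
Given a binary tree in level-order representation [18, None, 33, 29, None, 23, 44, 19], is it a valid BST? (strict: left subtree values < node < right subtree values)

Level-order array: [18, None, 33, 29, None, 23, 44, 19]
Validate using subtree bounds (lo, hi): at each node, require lo < value < hi,
then recurse left with hi=value and right with lo=value.
Preorder trace (stopping at first violation):
  at node 18 with bounds (-inf, +inf): OK
  at node 33 with bounds (18, +inf): OK
  at node 29 with bounds (18, 33): OK
  at node 23 with bounds (18, 29): OK
  at node 19 with bounds (18, 23): OK
  at node 44 with bounds (29, 33): VIOLATION
Node 44 violates its bound: not (29 < 44 < 33).
Result: Not a valid BST


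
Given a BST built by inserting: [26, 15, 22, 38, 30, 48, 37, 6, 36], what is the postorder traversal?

Tree insertion order: [26, 15, 22, 38, 30, 48, 37, 6, 36]
Tree (level-order array): [26, 15, 38, 6, 22, 30, 48, None, None, None, None, None, 37, None, None, 36]
Postorder traversal: [6, 22, 15, 36, 37, 30, 48, 38, 26]


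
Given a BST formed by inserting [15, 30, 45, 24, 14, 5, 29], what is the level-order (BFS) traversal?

Tree insertion order: [15, 30, 45, 24, 14, 5, 29]
Tree (level-order array): [15, 14, 30, 5, None, 24, 45, None, None, None, 29]
BFS from the root, enqueuing left then right child of each popped node:
  queue [15] -> pop 15, enqueue [14, 30], visited so far: [15]
  queue [14, 30] -> pop 14, enqueue [5], visited so far: [15, 14]
  queue [30, 5] -> pop 30, enqueue [24, 45], visited so far: [15, 14, 30]
  queue [5, 24, 45] -> pop 5, enqueue [none], visited so far: [15, 14, 30, 5]
  queue [24, 45] -> pop 24, enqueue [29], visited so far: [15, 14, 30, 5, 24]
  queue [45, 29] -> pop 45, enqueue [none], visited so far: [15, 14, 30, 5, 24, 45]
  queue [29] -> pop 29, enqueue [none], visited so far: [15, 14, 30, 5, 24, 45, 29]
Result: [15, 14, 30, 5, 24, 45, 29]


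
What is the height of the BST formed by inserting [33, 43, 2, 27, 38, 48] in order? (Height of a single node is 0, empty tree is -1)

Insertion order: [33, 43, 2, 27, 38, 48]
Tree (level-order array): [33, 2, 43, None, 27, 38, 48]
Compute height bottom-up (empty subtree = -1):
  height(27) = 1 + max(-1, -1) = 0
  height(2) = 1 + max(-1, 0) = 1
  height(38) = 1 + max(-1, -1) = 0
  height(48) = 1 + max(-1, -1) = 0
  height(43) = 1 + max(0, 0) = 1
  height(33) = 1 + max(1, 1) = 2
Height = 2


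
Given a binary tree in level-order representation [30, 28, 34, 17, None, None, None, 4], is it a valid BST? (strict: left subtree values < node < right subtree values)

Level-order array: [30, 28, 34, 17, None, None, None, 4]
Validate using subtree bounds (lo, hi): at each node, require lo < value < hi,
then recurse left with hi=value and right with lo=value.
Preorder trace (stopping at first violation):
  at node 30 with bounds (-inf, +inf): OK
  at node 28 with bounds (-inf, 30): OK
  at node 17 with bounds (-inf, 28): OK
  at node 4 with bounds (-inf, 17): OK
  at node 34 with bounds (30, +inf): OK
No violation found at any node.
Result: Valid BST


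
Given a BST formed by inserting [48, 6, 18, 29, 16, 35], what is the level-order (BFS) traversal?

Tree insertion order: [48, 6, 18, 29, 16, 35]
Tree (level-order array): [48, 6, None, None, 18, 16, 29, None, None, None, 35]
BFS from the root, enqueuing left then right child of each popped node:
  queue [48] -> pop 48, enqueue [6], visited so far: [48]
  queue [6] -> pop 6, enqueue [18], visited so far: [48, 6]
  queue [18] -> pop 18, enqueue [16, 29], visited so far: [48, 6, 18]
  queue [16, 29] -> pop 16, enqueue [none], visited so far: [48, 6, 18, 16]
  queue [29] -> pop 29, enqueue [35], visited so far: [48, 6, 18, 16, 29]
  queue [35] -> pop 35, enqueue [none], visited so far: [48, 6, 18, 16, 29, 35]
Result: [48, 6, 18, 16, 29, 35]


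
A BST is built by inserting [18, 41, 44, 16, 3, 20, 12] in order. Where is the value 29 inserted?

Starting tree (level order): [18, 16, 41, 3, None, 20, 44, None, 12]
Insertion path: 18 -> 41 -> 20
Result: insert 29 as right child of 20
Final tree (level order): [18, 16, 41, 3, None, 20, 44, None, 12, None, 29]


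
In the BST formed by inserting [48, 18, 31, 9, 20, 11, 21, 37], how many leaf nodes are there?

Tree built from: [48, 18, 31, 9, 20, 11, 21, 37]
Tree (level-order array): [48, 18, None, 9, 31, None, 11, 20, 37, None, None, None, 21]
Rule: A leaf has 0 children.
Per-node child counts:
  node 48: 1 child(ren)
  node 18: 2 child(ren)
  node 9: 1 child(ren)
  node 11: 0 child(ren)
  node 31: 2 child(ren)
  node 20: 1 child(ren)
  node 21: 0 child(ren)
  node 37: 0 child(ren)
Matching nodes: [11, 21, 37]
Count of leaf nodes: 3


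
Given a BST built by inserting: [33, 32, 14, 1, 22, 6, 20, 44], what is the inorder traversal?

Tree insertion order: [33, 32, 14, 1, 22, 6, 20, 44]
Tree (level-order array): [33, 32, 44, 14, None, None, None, 1, 22, None, 6, 20]
Inorder traversal: [1, 6, 14, 20, 22, 32, 33, 44]


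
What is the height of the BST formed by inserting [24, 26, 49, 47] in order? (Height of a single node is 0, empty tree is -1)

Insertion order: [24, 26, 49, 47]
Tree (level-order array): [24, None, 26, None, 49, 47]
Compute height bottom-up (empty subtree = -1):
  height(47) = 1 + max(-1, -1) = 0
  height(49) = 1 + max(0, -1) = 1
  height(26) = 1 + max(-1, 1) = 2
  height(24) = 1 + max(-1, 2) = 3
Height = 3


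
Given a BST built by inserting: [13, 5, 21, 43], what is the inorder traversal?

Tree insertion order: [13, 5, 21, 43]
Tree (level-order array): [13, 5, 21, None, None, None, 43]
Inorder traversal: [5, 13, 21, 43]


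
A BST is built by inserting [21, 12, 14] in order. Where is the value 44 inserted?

Starting tree (level order): [21, 12, None, None, 14]
Insertion path: 21
Result: insert 44 as right child of 21
Final tree (level order): [21, 12, 44, None, 14]


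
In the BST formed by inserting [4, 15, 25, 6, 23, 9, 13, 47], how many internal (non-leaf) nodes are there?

Tree built from: [4, 15, 25, 6, 23, 9, 13, 47]
Tree (level-order array): [4, None, 15, 6, 25, None, 9, 23, 47, None, 13]
Rule: An internal node has at least one child.
Per-node child counts:
  node 4: 1 child(ren)
  node 15: 2 child(ren)
  node 6: 1 child(ren)
  node 9: 1 child(ren)
  node 13: 0 child(ren)
  node 25: 2 child(ren)
  node 23: 0 child(ren)
  node 47: 0 child(ren)
Matching nodes: [4, 15, 6, 9, 25]
Count of internal (non-leaf) nodes: 5


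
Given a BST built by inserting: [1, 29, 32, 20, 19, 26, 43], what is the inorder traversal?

Tree insertion order: [1, 29, 32, 20, 19, 26, 43]
Tree (level-order array): [1, None, 29, 20, 32, 19, 26, None, 43]
Inorder traversal: [1, 19, 20, 26, 29, 32, 43]


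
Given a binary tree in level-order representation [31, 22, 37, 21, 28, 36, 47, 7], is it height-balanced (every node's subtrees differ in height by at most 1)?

Tree (level-order array): [31, 22, 37, 21, 28, 36, 47, 7]
Definition: a tree is height-balanced if, at every node, |h(left) - h(right)| <= 1 (empty subtree has height -1).
Bottom-up per-node check:
  node 7: h_left=-1, h_right=-1, diff=0 [OK], height=0
  node 21: h_left=0, h_right=-1, diff=1 [OK], height=1
  node 28: h_left=-1, h_right=-1, diff=0 [OK], height=0
  node 22: h_left=1, h_right=0, diff=1 [OK], height=2
  node 36: h_left=-1, h_right=-1, diff=0 [OK], height=0
  node 47: h_left=-1, h_right=-1, diff=0 [OK], height=0
  node 37: h_left=0, h_right=0, diff=0 [OK], height=1
  node 31: h_left=2, h_right=1, diff=1 [OK], height=3
All nodes satisfy the balance condition.
Result: Balanced


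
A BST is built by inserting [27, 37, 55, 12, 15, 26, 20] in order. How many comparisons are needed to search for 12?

Search path for 12: 27 -> 12
Found: True
Comparisons: 2


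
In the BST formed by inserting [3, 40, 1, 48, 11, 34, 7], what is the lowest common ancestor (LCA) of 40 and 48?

Tree insertion order: [3, 40, 1, 48, 11, 34, 7]
Tree (level-order array): [3, 1, 40, None, None, 11, 48, 7, 34]
In a BST, the LCA of p=40, q=48 is the first node v on the
root-to-leaf path with p <= v <= q (go left if both < v, right if both > v).
Walk from root:
  at 3: both 40 and 48 > 3, go right
  at 40: 40 <= 40 <= 48, this is the LCA
LCA = 40


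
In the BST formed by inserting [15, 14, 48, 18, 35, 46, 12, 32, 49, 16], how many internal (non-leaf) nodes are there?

Tree built from: [15, 14, 48, 18, 35, 46, 12, 32, 49, 16]
Tree (level-order array): [15, 14, 48, 12, None, 18, 49, None, None, 16, 35, None, None, None, None, 32, 46]
Rule: An internal node has at least one child.
Per-node child counts:
  node 15: 2 child(ren)
  node 14: 1 child(ren)
  node 12: 0 child(ren)
  node 48: 2 child(ren)
  node 18: 2 child(ren)
  node 16: 0 child(ren)
  node 35: 2 child(ren)
  node 32: 0 child(ren)
  node 46: 0 child(ren)
  node 49: 0 child(ren)
Matching nodes: [15, 14, 48, 18, 35]
Count of internal (non-leaf) nodes: 5


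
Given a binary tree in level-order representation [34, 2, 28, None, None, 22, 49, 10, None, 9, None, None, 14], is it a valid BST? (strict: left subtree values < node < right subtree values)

Level-order array: [34, 2, 28, None, None, 22, 49, 10, None, 9, None, None, 14]
Validate using subtree bounds (lo, hi): at each node, require lo < value < hi,
then recurse left with hi=value and right with lo=value.
Preorder trace (stopping at first violation):
  at node 34 with bounds (-inf, +inf): OK
  at node 2 with bounds (-inf, 34): OK
  at node 28 with bounds (34, +inf): VIOLATION
Node 28 violates its bound: not (34 < 28 < +inf).
Result: Not a valid BST


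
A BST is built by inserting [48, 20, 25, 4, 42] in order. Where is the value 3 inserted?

Starting tree (level order): [48, 20, None, 4, 25, None, None, None, 42]
Insertion path: 48 -> 20 -> 4
Result: insert 3 as left child of 4
Final tree (level order): [48, 20, None, 4, 25, 3, None, None, 42]


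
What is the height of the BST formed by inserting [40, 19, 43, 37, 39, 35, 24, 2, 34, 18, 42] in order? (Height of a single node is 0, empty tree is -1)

Insertion order: [40, 19, 43, 37, 39, 35, 24, 2, 34, 18, 42]
Tree (level-order array): [40, 19, 43, 2, 37, 42, None, None, 18, 35, 39, None, None, None, None, 24, None, None, None, None, 34]
Compute height bottom-up (empty subtree = -1):
  height(18) = 1 + max(-1, -1) = 0
  height(2) = 1 + max(-1, 0) = 1
  height(34) = 1 + max(-1, -1) = 0
  height(24) = 1 + max(-1, 0) = 1
  height(35) = 1 + max(1, -1) = 2
  height(39) = 1 + max(-1, -1) = 0
  height(37) = 1 + max(2, 0) = 3
  height(19) = 1 + max(1, 3) = 4
  height(42) = 1 + max(-1, -1) = 0
  height(43) = 1 + max(0, -1) = 1
  height(40) = 1 + max(4, 1) = 5
Height = 5


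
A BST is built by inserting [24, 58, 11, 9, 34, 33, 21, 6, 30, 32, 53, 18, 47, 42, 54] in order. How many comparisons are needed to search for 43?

Search path for 43: 24 -> 58 -> 34 -> 53 -> 47 -> 42
Found: False
Comparisons: 6


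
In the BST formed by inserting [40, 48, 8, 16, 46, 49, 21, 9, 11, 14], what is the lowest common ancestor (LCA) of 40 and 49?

Tree insertion order: [40, 48, 8, 16, 46, 49, 21, 9, 11, 14]
Tree (level-order array): [40, 8, 48, None, 16, 46, 49, 9, 21, None, None, None, None, None, 11, None, None, None, 14]
In a BST, the LCA of p=40, q=49 is the first node v on the
root-to-leaf path with p <= v <= q (go left if both < v, right if both > v).
Walk from root:
  at 40: 40 <= 40 <= 49, this is the LCA
LCA = 40


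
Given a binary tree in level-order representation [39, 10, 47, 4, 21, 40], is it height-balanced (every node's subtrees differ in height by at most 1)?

Tree (level-order array): [39, 10, 47, 4, 21, 40]
Definition: a tree is height-balanced if, at every node, |h(left) - h(right)| <= 1 (empty subtree has height -1).
Bottom-up per-node check:
  node 4: h_left=-1, h_right=-1, diff=0 [OK], height=0
  node 21: h_left=-1, h_right=-1, diff=0 [OK], height=0
  node 10: h_left=0, h_right=0, diff=0 [OK], height=1
  node 40: h_left=-1, h_right=-1, diff=0 [OK], height=0
  node 47: h_left=0, h_right=-1, diff=1 [OK], height=1
  node 39: h_left=1, h_right=1, diff=0 [OK], height=2
All nodes satisfy the balance condition.
Result: Balanced


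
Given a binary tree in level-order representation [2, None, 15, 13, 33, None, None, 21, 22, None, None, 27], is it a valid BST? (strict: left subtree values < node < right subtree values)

Level-order array: [2, None, 15, 13, 33, None, None, 21, 22, None, None, 27]
Validate using subtree bounds (lo, hi): at each node, require lo < value < hi,
then recurse left with hi=value and right with lo=value.
Preorder trace (stopping at first violation):
  at node 2 with bounds (-inf, +inf): OK
  at node 15 with bounds (2, +inf): OK
  at node 13 with bounds (2, 15): OK
  at node 33 with bounds (15, +inf): OK
  at node 21 with bounds (15, 33): OK
  at node 22 with bounds (33, +inf): VIOLATION
Node 22 violates its bound: not (33 < 22 < +inf).
Result: Not a valid BST


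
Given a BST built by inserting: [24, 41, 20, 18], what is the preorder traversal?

Tree insertion order: [24, 41, 20, 18]
Tree (level-order array): [24, 20, 41, 18]
Preorder traversal: [24, 20, 18, 41]


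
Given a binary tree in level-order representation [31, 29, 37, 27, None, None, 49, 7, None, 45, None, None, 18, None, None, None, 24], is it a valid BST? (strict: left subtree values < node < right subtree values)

Level-order array: [31, 29, 37, 27, None, None, 49, 7, None, 45, None, None, 18, None, None, None, 24]
Validate using subtree bounds (lo, hi): at each node, require lo < value < hi,
then recurse left with hi=value and right with lo=value.
Preorder trace (stopping at first violation):
  at node 31 with bounds (-inf, +inf): OK
  at node 29 with bounds (-inf, 31): OK
  at node 27 with bounds (-inf, 29): OK
  at node 7 with bounds (-inf, 27): OK
  at node 18 with bounds (7, 27): OK
  at node 24 with bounds (18, 27): OK
  at node 37 with bounds (31, +inf): OK
  at node 49 with bounds (37, +inf): OK
  at node 45 with bounds (37, 49): OK
No violation found at any node.
Result: Valid BST


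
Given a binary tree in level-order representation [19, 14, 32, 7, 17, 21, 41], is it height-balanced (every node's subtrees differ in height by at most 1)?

Tree (level-order array): [19, 14, 32, 7, 17, 21, 41]
Definition: a tree is height-balanced if, at every node, |h(left) - h(right)| <= 1 (empty subtree has height -1).
Bottom-up per-node check:
  node 7: h_left=-1, h_right=-1, diff=0 [OK], height=0
  node 17: h_left=-1, h_right=-1, diff=0 [OK], height=0
  node 14: h_left=0, h_right=0, diff=0 [OK], height=1
  node 21: h_left=-1, h_right=-1, diff=0 [OK], height=0
  node 41: h_left=-1, h_right=-1, diff=0 [OK], height=0
  node 32: h_left=0, h_right=0, diff=0 [OK], height=1
  node 19: h_left=1, h_right=1, diff=0 [OK], height=2
All nodes satisfy the balance condition.
Result: Balanced


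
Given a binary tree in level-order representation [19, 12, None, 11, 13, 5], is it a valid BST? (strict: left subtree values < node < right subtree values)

Level-order array: [19, 12, None, 11, 13, 5]
Validate using subtree bounds (lo, hi): at each node, require lo < value < hi,
then recurse left with hi=value and right with lo=value.
Preorder trace (stopping at first violation):
  at node 19 with bounds (-inf, +inf): OK
  at node 12 with bounds (-inf, 19): OK
  at node 11 with bounds (-inf, 12): OK
  at node 5 with bounds (-inf, 11): OK
  at node 13 with bounds (12, 19): OK
No violation found at any node.
Result: Valid BST


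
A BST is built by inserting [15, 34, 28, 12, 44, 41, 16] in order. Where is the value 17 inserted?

Starting tree (level order): [15, 12, 34, None, None, 28, 44, 16, None, 41]
Insertion path: 15 -> 34 -> 28 -> 16
Result: insert 17 as right child of 16
Final tree (level order): [15, 12, 34, None, None, 28, 44, 16, None, 41, None, None, 17]


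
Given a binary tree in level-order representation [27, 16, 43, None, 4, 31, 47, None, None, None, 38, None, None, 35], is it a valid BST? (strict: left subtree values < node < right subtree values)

Level-order array: [27, 16, 43, None, 4, 31, 47, None, None, None, 38, None, None, 35]
Validate using subtree bounds (lo, hi): at each node, require lo < value < hi,
then recurse left with hi=value and right with lo=value.
Preorder trace (stopping at first violation):
  at node 27 with bounds (-inf, +inf): OK
  at node 16 with bounds (-inf, 27): OK
  at node 4 with bounds (16, 27): VIOLATION
Node 4 violates its bound: not (16 < 4 < 27).
Result: Not a valid BST


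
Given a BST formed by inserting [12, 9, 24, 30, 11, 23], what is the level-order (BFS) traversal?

Tree insertion order: [12, 9, 24, 30, 11, 23]
Tree (level-order array): [12, 9, 24, None, 11, 23, 30]
BFS from the root, enqueuing left then right child of each popped node:
  queue [12] -> pop 12, enqueue [9, 24], visited so far: [12]
  queue [9, 24] -> pop 9, enqueue [11], visited so far: [12, 9]
  queue [24, 11] -> pop 24, enqueue [23, 30], visited so far: [12, 9, 24]
  queue [11, 23, 30] -> pop 11, enqueue [none], visited so far: [12, 9, 24, 11]
  queue [23, 30] -> pop 23, enqueue [none], visited so far: [12, 9, 24, 11, 23]
  queue [30] -> pop 30, enqueue [none], visited so far: [12, 9, 24, 11, 23, 30]
Result: [12, 9, 24, 11, 23, 30]


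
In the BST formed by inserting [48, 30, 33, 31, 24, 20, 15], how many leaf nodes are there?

Tree built from: [48, 30, 33, 31, 24, 20, 15]
Tree (level-order array): [48, 30, None, 24, 33, 20, None, 31, None, 15]
Rule: A leaf has 0 children.
Per-node child counts:
  node 48: 1 child(ren)
  node 30: 2 child(ren)
  node 24: 1 child(ren)
  node 20: 1 child(ren)
  node 15: 0 child(ren)
  node 33: 1 child(ren)
  node 31: 0 child(ren)
Matching nodes: [15, 31]
Count of leaf nodes: 2


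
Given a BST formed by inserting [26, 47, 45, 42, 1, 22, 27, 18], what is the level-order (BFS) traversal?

Tree insertion order: [26, 47, 45, 42, 1, 22, 27, 18]
Tree (level-order array): [26, 1, 47, None, 22, 45, None, 18, None, 42, None, None, None, 27]
BFS from the root, enqueuing left then right child of each popped node:
  queue [26] -> pop 26, enqueue [1, 47], visited so far: [26]
  queue [1, 47] -> pop 1, enqueue [22], visited so far: [26, 1]
  queue [47, 22] -> pop 47, enqueue [45], visited so far: [26, 1, 47]
  queue [22, 45] -> pop 22, enqueue [18], visited so far: [26, 1, 47, 22]
  queue [45, 18] -> pop 45, enqueue [42], visited so far: [26, 1, 47, 22, 45]
  queue [18, 42] -> pop 18, enqueue [none], visited so far: [26, 1, 47, 22, 45, 18]
  queue [42] -> pop 42, enqueue [27], visited so far: [26, 1, 47, 22, 45, 18, 42]
  queue [27] -> pop 27, enqueue [none], visited so far: [26, 1, 47, 22, 45, 18, 42, 27]
Result: [26, 1, 47, 22, 45, 18, 42, 27]


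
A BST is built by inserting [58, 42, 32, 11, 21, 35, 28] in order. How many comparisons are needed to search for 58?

Search path for 58: 58
Found: True
Comparisons: 1


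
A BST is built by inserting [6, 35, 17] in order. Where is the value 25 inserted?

Starting tree (level order): [6, None, 35, 17]
Insertion path: 6 -> 35 -> 17
Result: insert 25 as right child of 17
Final tree (level order): [6, None, 35, 17, None, None, 25]


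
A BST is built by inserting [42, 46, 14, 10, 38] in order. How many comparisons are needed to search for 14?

Search path for 14: 42 -> 14
Found: True
Comparisons: 2


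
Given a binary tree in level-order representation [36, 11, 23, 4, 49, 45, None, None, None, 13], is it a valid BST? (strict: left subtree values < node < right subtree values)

Level-order array: [36, 11, 23, 4, 49, 45, None, None, None, 13]
Validate using subtree bounds (lo, hi): at each node, require lo < value < hi,
then recurse left with hi=value and right with lo=value.
Preorder trace (stopping at first violation):
  at node 36 with bounds (-inf, +inf): OK
  at node 11 with bounds (-inf, 36): OK
  at node 4 with bounds (-inf, 11): OK
  at node 49 with bounds (11, 36): VIOLATION
Node 49 violates its bound: not (11 < 49 < 36).
Result: Not a valid BST


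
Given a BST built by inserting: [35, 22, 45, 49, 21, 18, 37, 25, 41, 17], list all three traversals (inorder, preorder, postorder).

Tree insertion order: [35, 22, 45, 49, 21, 18, 37, 25, 41, 17]
Tree (level-order array): [35, 22, 45, 21, 25, 37, 49, 18, None, None, None, None, 41, None, None, 17]
Inorder (L, root, R): [17, 18, 21, 22, 25, 35, 37, 41, 45, 49]
Preorder (root, L, R): [35, 22, 21, 18, 17, 25, 45, 37, 41, 49]
Postorder (L, R, root): [17, 18, 21, 25, 22, 41, 37, 49, 45, 35]


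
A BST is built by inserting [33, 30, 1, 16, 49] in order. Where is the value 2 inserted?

Starting tree (level order): [33, 30, 49, 1, None, None, None, None, 16]
Insertion path: 33 -> 30 -> 1 -> 16
Result: insert 2 as left child of 16
Final tree (level order): [33, 30, 49, 1, None, None, None, None, 16, 2]


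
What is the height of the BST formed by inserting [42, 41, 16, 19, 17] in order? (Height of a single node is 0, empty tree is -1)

Insertion order: [42, 41, 16, 19, 17]
Tree (level-order array): [42, 41, None, 16, None, None, 19, 17]
Compute height bottom-up (empty subtree = -1):
  height(17) = 1 + max(-1, -1) = 0
  height(19) = 1 + max(0, -1) = 1
  height(16) = 1 + max(-1, 1) = 2
  height(41) = 1 + max(2, -1) = 3
  height(42) = 1 + max(3, -1) = 4
Height = 4


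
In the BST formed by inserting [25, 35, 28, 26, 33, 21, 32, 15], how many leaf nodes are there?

Tree built from: [25, 35, 28, 26, 33, 21, 32, 15]
Tree (level-order array): [25, 21, 35, 15, None, 28, None, None, None, 26, 33, None, None, 32]
Rule: A leaf has 0 children.
Per-node child counts:
  node 25: 2 child(ren)
  node 21: 1 child(ren)
  node 15: 0 child(ren)
  node 35: 1 child(ren)
  node 28: 2 child(ren)
  node 26: 0 child(ren)
  node 33: 1 child(ren)
  node 32: 0 child(ren)
Matching nodes: [15, 26, 32]
Count of leaf nodes: 3


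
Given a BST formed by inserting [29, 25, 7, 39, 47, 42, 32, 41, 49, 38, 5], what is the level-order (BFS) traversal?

Tree insertion order: [29, 25, 7, 39, 47, 42, 32, 41, 49, 38, 5]
Tree (level-order array): [29, 25, 39, 7, None, 32, 47, 5, None, None, 38, 42, 49, None, None, None, None, 41]
BFS from the root, enqueuing left then right child of each popped node:
  queue [29] -> pop 29, enqueue [25, 39], visited so far: [29]
  queue [25, 39] -> pop 25, enqueue [7], visited so far: [29, 25]
  queue [39, 7] -> pop 39, enqueue [32, 47], visited so far: [29, 25, 39]
  queue [7, 32, 47] -> pop 7, enqueue [5], visited so far: [29, 25, 39, 7]
  queue [32, 47, 5] -> pop 32, enqueue [38], visited so far: [29, 25, 39, 7, 32]
  queue [47, 5, 38] -> pop 47, enqueue [42, 49], visited so far: [29, 25, 39, 7, 32, 47]
  queue [5, 38, 42, 49] -> pop 5, enqueue [none], visited so far: [29, 25, 39, 7, 32, 47, 5]
  queue [38, 42, 49] -> pop 38, enqueue [none], visited so far: [29, 25, 39, 7, 32, 47, 5, 38]
  queue [42, 49] -> pop 42, enqueue [41], visited so far: [29, 25, 39, 7, 32, 47, 5, 38, 42]
  queue [49, 41] -> pop 49, enqueue [none], visited so far: [29, 25, 39, 7, 32, 47, 5, 38, 42, 49]
  queue [41] -> pop 41, enqueue [none], visited so far: [29, 25, 39, 7, 32, 47, 5, 38, 42, 49, 41]
Result: [29, 25, 39, 7, 32, 47, 5, 38, 42, 49, 41]


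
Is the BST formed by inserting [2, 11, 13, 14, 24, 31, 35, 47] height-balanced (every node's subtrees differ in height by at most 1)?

Tree (level-order array): [2, None, 11, None, 13, None, 14, None, 24, None, 31, None, 35, None, 47]
Definition: a tree is height-balanced if, at every node, |h(left) - h(right)| <= 1 (empty subtree has height -1).
Bottom-up per-node check:
  node 47: h_left=-1, h_right=-1, diff=0 [OK], height=0
  node 35: h_left=-1, h_right=0, diff=1 [OK], height=1
  node 31: h_left=-1, h_right=1, diff=2 [FAIL (|-1-1|=2 > 1)], height=2
  node 24: h_left=-1, h_right=2, diff=3 [FAIL (|-1-2|=3 > 1)], height=3
  node 14: h_left=-1, h_right=3, diff=4 [FAIL (|-1-3|=4 > 1)], height=4
  node 13: h_left=-1, h_right=4, diff=5 [FAIL (|-1-4|=5 > 1)], height=5
  node 11: h_left=-1, h_right=5, diff=6 [FAIL (|-1-5|=6 > 1)], height=6
  node 2: h_left=-1, h_right=6, diff=7 [FAIL (|-1-6|=7 > 1)], height=7
Node 31 violates the condition: |-1 - 1| = 2 > 1.
Result: Not balanced


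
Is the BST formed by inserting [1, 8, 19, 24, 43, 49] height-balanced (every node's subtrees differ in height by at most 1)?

Tree (level-order array): [1, None, 8, None, 19, None, 24, None, 43, None, 49]
Definition: a tree is height-balanced if, at every node, |h(left) - h(right)| <= 1 (empty subtree has height -1).
Bottom-up per-node check:
  node 49: h_left=-1, h_right=-1, diff=0 [OK], height=0
  node 43: h_left=-1, h_right=0, diff=1 [OK], height=1
  node 24: h_left=-1, h_right=1, diff=2 [FAIL (|-1-1|=2 > 1)], height=2
  node 19: h_left=-1, h_right=2, diff=3 [FAIL (|-1-2|=3 > 1)], height=3
  node 8: h_left=-1, h_right=3, diff=4 [FAIL (|-1-3|=4 > 1)], height=4
  node 1: h_left=-1, h_right=4, diff=5 [FAIL (|-1-4|=5 > 1)], height=5
Node 24 violates the condition: |-1 - 1| = 2 > 1.
Result: Not balanced


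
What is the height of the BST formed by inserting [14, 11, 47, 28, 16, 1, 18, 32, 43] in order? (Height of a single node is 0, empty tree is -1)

Insertion order: [14, 11, 47, 28, 16, 1, 18, 32, 43]
Tree (level-order array): [14, 11, 47, 1, None, 28, None, None, None, 16, 32, None, 18, None, 43]
Compute height bottom-up (empty subtree = -1):
  height(1) = 1 + max(-1, -1) = 0
  height(11) = 1 + max(0, -1) = 1
  height(18) = 1 + max(-1, -1) = 0
  height(16) = 1 + max(-1, 0) = 1
  height(43) = 1 + max(-1, -1) = 0
  height(32) = 1 + max(-1, 0) = 1
  height(28) = 1 + max(1, 1) = 2
  height(47) = 1 + max(2, -1) = 3
  height(14) = 1 + max(1, 3) = 4
Height = 4


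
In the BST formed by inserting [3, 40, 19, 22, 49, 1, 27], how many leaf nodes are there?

Tree built from: [3, 40, 19, 22, 49, 1, 27]
Tree (level-order array): [3, 1, 40, None, None, 19, 49, None, 22, None, None, None, 27]
Rule: A leaf has 0 children.
Per-node child counts:
  node 3: 2 child(ren)
  node 1: 0 child(ren)
  node 40: 2 child(ren)
  node 19: 1 child(ren)
  node 22: 1 child(ren)
  node 27: 0 child(ren)
  node 49: 0 child(ren)
Matching nodes: [1, 27, 49]
Count of leaf nodes: 3


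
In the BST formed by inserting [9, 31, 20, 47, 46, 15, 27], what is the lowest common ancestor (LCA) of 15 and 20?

Tree insertion order: [9, 31, 20, 47, 46, 15, 27]
Tree (level-order array): [9, None, 31, 20, 47, 15, 27, 46]
In a BST, the LCA of p=15, q=20 is the first node v on the
root-to-leaf path with p <= v <= q (go left if both < v, right if both > v).
Walk from root:
  at 9: both 15 and 20 > 9, go right
  at 31: both 15 and 20 < 31, go left
  at 20: 15 <= 20 <= 20, this is the LCA
LCA = 20


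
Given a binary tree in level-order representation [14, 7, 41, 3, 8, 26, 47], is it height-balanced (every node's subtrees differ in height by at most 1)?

Tree (level-order array): [14, 7, 41, 3, 8, 26, 47]
Definition: a tree is height-balanced if, at every node, |h(left) - h(right)| <= 1 (empty subtree has height -1).
Bottom-up per-node check:
  node 3: h_left=-1, h_right=-1, diff=0 [OK], height=0
  node 8: h_left=-1, h_right=-1, diff=0 [OK], height=0
  node 7: h_left=0, h_right=0, diff=0 [OK], height=1
  node 26: h_left=-1, h_right=-1, diff=0 [OK], height=0
  node 47: h_left=-1, h_right=-1, diff=0 [OK], height=0
  node 41: h_left=0, h_right=0, diff=0 [OK], height=1
  node 14: h_left=1, h_right=1, diff=0 [OK], height=2
All nodes satisfy the balance condition.
Result: Balanced


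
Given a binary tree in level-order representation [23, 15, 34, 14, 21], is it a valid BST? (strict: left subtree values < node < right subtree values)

Level-order array: [23, 15, 34, 14, 21]
Validate using subtree bounds (lo, hi): at each node, require lo < value < hi,
then recurse left with hi=value and right with lo=value.
Preorder trace (stopping at first violation):
  at node 23 with bounds (-inf, +inf): OK
  at node 15 with bounds (-inf, 23): OK
  at node 14 with bounds (-inf, 15): OK
  at node 21 with bounds (15, 23): OK
  at node 34 with bounds (23, +inf): OK
No violation found at any node.
Result: Valid BST


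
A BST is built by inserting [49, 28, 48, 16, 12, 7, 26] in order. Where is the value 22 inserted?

Starting tree (level order): [49, 28, None, 16, 48, 12, 26, None, None, 7]
Insertion path: 49 -> 28 -> 16 -> 26
Result: insert 22 as left child of 26
Final tree (level order): [49, 28, None, 16, 48, 12, 26, None, None, 7, None, 22]


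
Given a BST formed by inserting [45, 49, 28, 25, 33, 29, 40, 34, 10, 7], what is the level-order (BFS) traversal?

Tree insertion order: [45, 49, 28, 25, 33, 29, 40, 34, 10, 7]
Tree (level-order array): [45, 28, 49, 25, 33, None, None, 10, None, 29, 40, 7, None, None, None, 34]
BFS from the root, enqueuing left then right child of each popped node:
  queue [45] -> pop 45, enqueue [28, 49], visited so far: [45]
  queue [28, 49] -> pop 28, enqueue [25, 33], visited so far: [45, 28]
  queue [49, 25, 33] -> pop 49, enqueue [none], visited so far: [45, 28, 49]
  queue [25, 33] -> pop 25, enqueue [10], visited so far: [45, 28, 49, 25]
  queue [33, 10] -> pop 33, enqueue [29, 40], visited so far: [45, 28, 49, 25, 33]
  queue [10, 29, 40] -> pop 10, enqueue [7], visited so far: [45, 28, 49, 25, 33, 10]
  queue [29, 40, 7] -> pop 29, enqueue [none], visited so far: [45, 28, 49, 25, 33, 10, 29]
  queue [40, 7] -> pop 40, enqueue [34], visited so far: [45, 28, 49, 25, 33, 10, 29, 40]
  queue [7, 34] -> pop 7, enqueue [none], visited so far: [45, 28, 49, 25, 33, 10, 29, 40, 7]
  queue [34] -> pop 34, enqueue [none], visited so far: [45, 28, 49, 25, 33, 10, 29, 40, 7, 34]
Result: [45, 28, 49, 25, 33, 10, 29, 40, 7, 34]


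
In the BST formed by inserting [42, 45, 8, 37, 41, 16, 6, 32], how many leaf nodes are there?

Tree built from: [42, 45, 8, 37, 41, 16, 6, 32]
Tree (level-order array): [42, 8, 45, 6, 37, None, None, None, None, 16, 41, None, 32]
Rule: A leaf has 0 children.
Per-node child counts:
  node 42: 2 child(ren)
  node 8: 2 child(ren)
  node 6: 0 child(ren)
  node 37: 2 child(ren)
  node 16: 1 child(ren)
  node 32: 0 child(ren)
  node 41: 0 child(ren)
  node 45: 0 child(ren)
Matching nodes: [6, 32, 41, 45]
Count of leaf nodes: 4


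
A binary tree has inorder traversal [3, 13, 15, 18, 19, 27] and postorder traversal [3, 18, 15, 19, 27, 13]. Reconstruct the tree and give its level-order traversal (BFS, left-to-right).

Inorder:   [3, 13, 15, 18, 19, 27]
Postorder: [3, 18, 15, 19, 27, 13]
Algorithm: postorder visits root last, so walk postorder right-to-left;
each value is the root of the current inorder slice — split it at that
value, recurse on the right subtree first, then the left.
Recursive splits:
  root=13; inorder splits into left=[3], right=[15, 18, 19, 27]
  root=27; inorder splits into left=[15, 18, 19], right=[]
  root=19; inorder splits into left=[15, 18], right=[]
  root=15; inorder splits into left=[], right=[18]
  root=18; inorder splits into left=[], right=[]
  root=3; inorder splits into left=[], right=[]
Reconstructed level-order: [13, 3, 27, 19, 15, 18]


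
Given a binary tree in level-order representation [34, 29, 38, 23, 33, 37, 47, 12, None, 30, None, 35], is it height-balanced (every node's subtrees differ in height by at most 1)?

Tree (level-order array): [34, 29, 38, 23, 33, 37, 47, 12, None, 30, None, 35]
Definition: a tree is height-balanced if, at every node, |h(left) - h(right)| <= 1 (empty subtree has height -1).
Bottom-up per-node check:
  node 12: h_left=-1, h_right=-1, diff=0 [OK], height=0
  node 23: h_left=0, h_right=-1, diff=1 [OK], height=1
  node 30: h_left=-1, h_right=-1, diff=0 [OK], height=0
  node 33: h_left=0, h_right=-1, diff=1 [OK], height=1
  node 29: h_left=1, h_right=1, diff=0 [OK], height=2
  node 35: h_left=-1, h_right=-1, diff=0 [OK], height=0
  node 37: h_left=0, h_right=-1, diff=1 [OK], height=1
  node 47: h_left=-1, h_right=-1, diff=0 [OK], height=0
  node 38: h_left=1, h_right=0, diff=1 [OK], height=2
  node 34: h_left=2, h_right=2, diff=0 [OK], height=3
All nodes satisfy the balance condition.
Result: Balanced


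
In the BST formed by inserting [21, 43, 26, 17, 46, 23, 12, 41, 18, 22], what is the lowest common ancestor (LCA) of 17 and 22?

Tree insertion order: [21, 43, 26, 17, 46, 23, 12, 41, 18, 22]
Tree (level-order array): [21, 17, 43, 12, 18, 26, 46, None, None, None, None, 23, 41, None, None, 22]
In a BST, the LCA of p=17, q=22 is the first node v on the
root-to-leaf path with p <= v <= q (go left if both < v, right if both > v).
Walk from root:
  at 21: 17 <= 21 <= 22, this is the LCA
LCA = 21


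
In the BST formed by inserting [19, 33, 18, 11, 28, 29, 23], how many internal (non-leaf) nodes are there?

Tree built from: [19, 33, 18, 11, 28, 29, 23]
Tree (level-order array): [19, 18, 33, 11, None, 28, None, None, None, 23, 29]
Rule: An internal node has at least one child.
Per-node child counts:
  node 19: 2 child(ren)
  node 18: 1 child(ren)
  node 11: 0 child(ren)
  node 33: 1 child(ren)
  node 28: 2 child(ren)
  node 23: 0 child(ren)
  node 29: 0 child(ren)
Matching nodes: [19, 18, 33, 28]
Count of internal (non-leaf) nodes: 4


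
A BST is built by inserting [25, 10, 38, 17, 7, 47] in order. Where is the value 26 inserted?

Starting tree (level order): [25, 10, 38, 7, 17, None, 47]
Insertion path: 25 -> 38
Result: insert 26 as left child of 38
Final tree (level order): [25, 10, 38, 7, 17, 26, 47]


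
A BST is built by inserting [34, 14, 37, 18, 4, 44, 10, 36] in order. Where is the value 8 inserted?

Starting tree (level order): [34, 14, 37, 4, 18, 36, 44, None, 10]
Insertion path: 34 -> 14 -> 4 -> 10
Result: insert 8 as left child of 10
Final tree (level order): [34, 14, 37, 4, 18, 36, 44, None, 10, None, None, None, None, None, None, 8]


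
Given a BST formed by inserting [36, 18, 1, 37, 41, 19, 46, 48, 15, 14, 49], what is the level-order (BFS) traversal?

Tree insertion order: [36, 18, 1, 37, 41, 19, 46, 48, 15, 14, 49]
Tree (level-order array): [36, 18, 37, 1, 19, None, 41, None, 15, None, None, None, 46, 14, None, None, 48, None, None, None, 49]
BFS from the root, enqueuing left then right child of each popped node:
  queue [36] -> pop 36, enqueue [18, 37], visited so far: [36]
  queue [18, 37] -> pop 18, enqueue [1, 19], visited so far: [36, 18]
  queue [37, 1, 19] -> pop 37, enqueue [41], visited so far: [36, 18, 37]
  queue [1, 19, 41] -> pop 1, enqueue [15], visited so far: [36, 18, 37, 1]
  queue [19, 41, 15] -> pop 19, enqueue [none], visited so far: [36, 18, 37, 1, 19]
  queue [41, 15] -> pop 41, enqueue [46], visited so far: [36, 18, 37, 1, 19, 41]
  queue [15, 46] -> pop 15, enqueue [14], visited so far: [36, 18, 37, 1, 19, 41, 15]
  queue [46, 14] -> pop 46, enqueue [48], visited so far: [36, 18, 37, 1, 19, 41, 15, 46]
  queue [14, 48] -> pop 14, enqueue [none], visited so far: [36, 18, 37, 1, 19, 41, 15, 46, 14]
  queue [48] -> pop 48, enqueue [49], visited so far: [36, 18, 37, 1, 19, 41, 15, 46, 14, 48]
  queue [49] -> pop 49, enqueue [none], visited so far: [36, 18, 37, 1, 19, 41, 15, 46, 14, 48, 49]
Result: [36, 18, 37, 1, 19, 41, 15, 46, 14, 48, 49]


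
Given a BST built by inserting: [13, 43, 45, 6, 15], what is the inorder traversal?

Tree insertion order: [13, 43, 45, 6, 15]
Tree (level-order array): [13, 6, 43, None, None, 15, 45]
Inorder traversal: [6, 13, 15, 43, 45]


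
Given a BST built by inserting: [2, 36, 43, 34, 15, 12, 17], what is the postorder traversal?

Tree insertion order: [2, 36, 43, 34, 15, 12, 17]
Tree (level-order array): [2, None, 36, 34, 43, 15, None, None, None, 12, 17]
Postorder traversal: [12, 17, 15, 34, 43, 36, 2]
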